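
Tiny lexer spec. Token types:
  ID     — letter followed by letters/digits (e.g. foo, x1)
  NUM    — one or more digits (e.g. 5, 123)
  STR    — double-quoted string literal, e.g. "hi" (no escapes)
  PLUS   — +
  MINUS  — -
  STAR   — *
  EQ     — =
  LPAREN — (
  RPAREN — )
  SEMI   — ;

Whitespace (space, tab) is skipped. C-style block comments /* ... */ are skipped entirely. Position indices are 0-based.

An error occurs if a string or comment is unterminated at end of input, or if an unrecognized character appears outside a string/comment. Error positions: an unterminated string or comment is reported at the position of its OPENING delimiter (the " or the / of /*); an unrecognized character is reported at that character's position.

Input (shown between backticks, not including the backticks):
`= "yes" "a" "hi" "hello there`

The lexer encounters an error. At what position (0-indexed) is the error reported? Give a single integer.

pos=0: emit EQ '='
pos=2: enter STRING mode
pos=2: emit STR "yes" (now at pos=7)
pos=8: enter STRING mode
pos=8: emit STR "a" (now at pos=11)
pos=12: enter STRING mode
pos=12: emit STR "hi" (now at pos=16)
pos=17: enter STRING mode
pos=17: ERROR — unterminated string

Answer: 17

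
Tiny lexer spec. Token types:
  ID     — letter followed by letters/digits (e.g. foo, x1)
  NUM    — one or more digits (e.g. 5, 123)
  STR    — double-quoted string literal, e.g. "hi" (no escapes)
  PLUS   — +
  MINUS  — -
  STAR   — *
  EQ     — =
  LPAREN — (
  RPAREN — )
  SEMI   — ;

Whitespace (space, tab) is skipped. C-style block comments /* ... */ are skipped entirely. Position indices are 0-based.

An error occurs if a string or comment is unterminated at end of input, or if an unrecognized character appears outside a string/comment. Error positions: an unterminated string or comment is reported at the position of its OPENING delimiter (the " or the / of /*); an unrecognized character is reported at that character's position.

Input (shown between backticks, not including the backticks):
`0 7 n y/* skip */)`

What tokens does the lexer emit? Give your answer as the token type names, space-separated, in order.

pos=0: emit NUM '0' (now at pos=1)
pos=2: emit NUM '7' (now at pos=3)
pos=4: emit ID 'n' (now at pos=5)
pos=6: emit ID 'y' (now at pos=7)
pos=7: enter COMMENT mode (saw '/*')
exit COMMENT mode (now at pos=17)
pos=17: emit RPAREN ')'
DONE. 5 tokens: [NUM, NUM, ID, ID, RPAREN]

Answer: NUM NUM ID ID RPAREN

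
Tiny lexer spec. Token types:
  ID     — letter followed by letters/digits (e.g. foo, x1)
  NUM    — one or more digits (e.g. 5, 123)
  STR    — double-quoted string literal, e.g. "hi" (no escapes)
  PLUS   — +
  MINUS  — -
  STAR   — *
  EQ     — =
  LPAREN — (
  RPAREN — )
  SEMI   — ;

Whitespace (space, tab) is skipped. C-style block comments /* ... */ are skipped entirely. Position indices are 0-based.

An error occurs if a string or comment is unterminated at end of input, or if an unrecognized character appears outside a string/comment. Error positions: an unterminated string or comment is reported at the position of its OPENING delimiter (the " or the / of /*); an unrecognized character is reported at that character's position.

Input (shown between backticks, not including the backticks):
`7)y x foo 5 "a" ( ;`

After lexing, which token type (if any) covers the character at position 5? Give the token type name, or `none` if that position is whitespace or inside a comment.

pos=0: emit NUM '7' (now at pos=1)
pos=1: emit RPAREN ')'
pos=2: emit ID 'y' (now at pos=3)
pos=4: emit ID 'x' (now at pos=5)
pos=6: emit ID 'foo' (now at pos=9)
pos=10: emit NUM '5' (now at pos=11)
pos=12: enter STRING mode
pos=12: emit STR "a" (now at pos=15)
pos=16: emit LPAREN '('
pos=18: emit SEMI ';'
DONE. 9 tokens: [NUM, RPAREN, ID, ID, ID, NUM, STR, LPAREN, SEMI]
Position 5: char is ' ' -> none

Answer: none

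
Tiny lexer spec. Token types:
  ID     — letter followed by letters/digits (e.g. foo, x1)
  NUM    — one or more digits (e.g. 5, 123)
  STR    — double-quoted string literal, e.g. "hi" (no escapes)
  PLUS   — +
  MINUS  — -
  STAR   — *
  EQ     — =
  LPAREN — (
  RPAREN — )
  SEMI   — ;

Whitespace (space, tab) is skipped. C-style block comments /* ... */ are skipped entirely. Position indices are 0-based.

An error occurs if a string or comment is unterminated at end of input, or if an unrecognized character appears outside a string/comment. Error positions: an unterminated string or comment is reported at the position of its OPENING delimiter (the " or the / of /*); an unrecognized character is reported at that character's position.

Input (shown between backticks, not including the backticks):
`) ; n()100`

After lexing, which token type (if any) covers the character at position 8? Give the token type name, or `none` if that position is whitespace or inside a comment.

pos=0: emit RPAREN ')'
pos=2: emit SEMI ';'
pos=4: emit ID 'n' (now at pos=5)
pos=5: emit LPAREN '('
pos=6: emit RPAREN ')'
pos=7: emit NUM '100' (now at pos=10)
DONE. 6 tokens: [RPAREN, SEMI, ID, LPAREN, RPAREN, NUM]
Position 8: char is '0' -> NUM

Answer: NUM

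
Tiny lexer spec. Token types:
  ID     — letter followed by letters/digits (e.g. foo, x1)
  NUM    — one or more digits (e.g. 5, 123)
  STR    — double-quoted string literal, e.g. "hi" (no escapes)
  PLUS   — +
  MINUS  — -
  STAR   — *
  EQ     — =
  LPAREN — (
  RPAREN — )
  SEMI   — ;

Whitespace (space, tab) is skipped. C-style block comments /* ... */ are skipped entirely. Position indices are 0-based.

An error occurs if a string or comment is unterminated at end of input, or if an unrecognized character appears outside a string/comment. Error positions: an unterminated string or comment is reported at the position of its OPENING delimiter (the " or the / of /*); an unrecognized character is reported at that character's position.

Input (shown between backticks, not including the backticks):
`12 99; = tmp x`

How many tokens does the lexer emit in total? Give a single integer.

Answer: 6

Derivation:
pos=0: emit NUM '12' (now at pos=2)
pos=3: emit NUM '99' (now at pos=5)
pos=5: emit SEMI ';'
pos=7: emit EQ '='
pos=9: emit ID 'tmp' (now at pos=12)
pos=13: emit ID 'x' (now at pos=14)
DONE. 6 tokens: [NUM, NUM, SEMI, EQ, ID, ID]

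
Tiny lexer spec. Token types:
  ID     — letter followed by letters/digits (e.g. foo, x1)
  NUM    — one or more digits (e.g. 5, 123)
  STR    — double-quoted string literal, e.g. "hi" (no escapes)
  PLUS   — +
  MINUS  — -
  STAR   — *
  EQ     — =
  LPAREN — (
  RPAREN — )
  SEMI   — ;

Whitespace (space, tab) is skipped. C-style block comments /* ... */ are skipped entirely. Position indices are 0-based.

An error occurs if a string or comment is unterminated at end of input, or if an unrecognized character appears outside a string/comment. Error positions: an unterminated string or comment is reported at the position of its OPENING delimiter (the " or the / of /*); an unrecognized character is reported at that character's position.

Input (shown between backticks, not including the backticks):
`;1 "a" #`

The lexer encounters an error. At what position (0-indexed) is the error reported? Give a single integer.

pos=0: emit SEMI ';'
pos=1: emit NUM '1' (now at pos=2)
pos=3: enter STRING mode
pos=3: emit STR "a" (now at pos=6)
pos=7: ERROR — unrecognized char '#'

Answer: 7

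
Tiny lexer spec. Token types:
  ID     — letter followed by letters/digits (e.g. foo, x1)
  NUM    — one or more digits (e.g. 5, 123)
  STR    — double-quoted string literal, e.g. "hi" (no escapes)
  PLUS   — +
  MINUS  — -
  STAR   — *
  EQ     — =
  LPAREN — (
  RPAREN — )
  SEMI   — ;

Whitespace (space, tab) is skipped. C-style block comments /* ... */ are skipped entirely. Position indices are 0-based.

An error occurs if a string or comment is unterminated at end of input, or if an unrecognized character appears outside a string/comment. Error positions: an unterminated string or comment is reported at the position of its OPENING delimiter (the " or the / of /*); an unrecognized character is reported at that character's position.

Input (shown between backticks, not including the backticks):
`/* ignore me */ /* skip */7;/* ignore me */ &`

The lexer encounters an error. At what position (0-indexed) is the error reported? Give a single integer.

Answer: 44

Derivation:
pos=0: enter COMMENT mode (saw '/*')
exit COMMENT mode (now at pos=15)
pos=16: enter COMMENT mode (saw '/*')
exit COMMENT mode (now at pos=26)
pos=26: emit NUM '7' (now at pos=27)
pos=27: emit SEMI ';'
pos=28: enter COMMENT mode (saw '/*')
exit COMMENT mode (now at pos=43)
pos=44: ERROR — unrecognized char '&'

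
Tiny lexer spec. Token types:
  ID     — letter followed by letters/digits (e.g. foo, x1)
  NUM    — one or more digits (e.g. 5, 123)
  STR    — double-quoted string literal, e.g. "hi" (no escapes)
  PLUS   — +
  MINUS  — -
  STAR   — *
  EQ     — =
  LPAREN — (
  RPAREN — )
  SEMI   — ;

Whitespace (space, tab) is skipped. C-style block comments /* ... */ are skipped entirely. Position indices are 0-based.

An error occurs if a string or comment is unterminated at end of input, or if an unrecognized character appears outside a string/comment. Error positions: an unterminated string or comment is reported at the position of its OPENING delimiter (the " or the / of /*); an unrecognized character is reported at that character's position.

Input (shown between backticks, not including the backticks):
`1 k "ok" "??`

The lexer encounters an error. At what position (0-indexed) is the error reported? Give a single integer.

Answer: 9

Derivation:
pos=0: emit NUM '1' (now at pos=1)
pos=2: emit ID 'k' (now at pos=3)
pos=4: enter STRING mode
pos=4: emit STR "ok" (now at pos=8)
pos=9: enter STRING mode
pos=9: ERROR — unterminated string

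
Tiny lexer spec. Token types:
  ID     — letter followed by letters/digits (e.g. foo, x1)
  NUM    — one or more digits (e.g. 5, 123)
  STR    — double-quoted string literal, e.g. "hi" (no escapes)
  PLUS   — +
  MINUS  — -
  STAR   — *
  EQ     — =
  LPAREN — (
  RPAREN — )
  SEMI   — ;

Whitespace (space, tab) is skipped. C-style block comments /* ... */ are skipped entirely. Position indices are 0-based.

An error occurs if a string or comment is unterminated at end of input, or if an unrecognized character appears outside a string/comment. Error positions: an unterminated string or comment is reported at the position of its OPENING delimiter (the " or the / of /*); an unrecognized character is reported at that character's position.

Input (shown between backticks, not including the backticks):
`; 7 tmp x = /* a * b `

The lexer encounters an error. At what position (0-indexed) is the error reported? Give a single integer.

Answer: 12

Derivation:
pos=0: emit SEMI ';'
pos=2: emit NUM '7' (now at pos=3)
pos=4: emit ID 'tmp' (now at pos=7)
pos=8: emit ID 'x' (now at pos=9)
pos=10: emit EQ '='
pos=12: enter COMMENT mode (saw '/*')
pos=12: ERROR — unterminated comment (reached EOF)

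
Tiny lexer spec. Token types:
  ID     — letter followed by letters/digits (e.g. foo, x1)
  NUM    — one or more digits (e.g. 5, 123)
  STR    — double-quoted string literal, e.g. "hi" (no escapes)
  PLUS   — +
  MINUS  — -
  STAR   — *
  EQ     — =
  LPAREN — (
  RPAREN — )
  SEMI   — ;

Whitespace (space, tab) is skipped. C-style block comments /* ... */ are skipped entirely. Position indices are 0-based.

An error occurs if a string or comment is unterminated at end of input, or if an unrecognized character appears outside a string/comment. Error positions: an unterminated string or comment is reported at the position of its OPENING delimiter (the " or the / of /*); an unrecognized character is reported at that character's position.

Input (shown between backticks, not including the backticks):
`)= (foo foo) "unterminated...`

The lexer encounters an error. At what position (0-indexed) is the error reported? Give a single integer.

Answer: 13

Derivation:
pos=0: emit RPAREN ')'
pos=1: emit EQ '='
pos=3: emit LPAREN '('
pos=4: emit ID 'foo' (now at pos=7)
pos=8: emit ID 'foo' (now at pos=11)
pos=11: emit RPAREN ')'
pos=13: enter STRING mode
pos=13: ERROR — unterminated string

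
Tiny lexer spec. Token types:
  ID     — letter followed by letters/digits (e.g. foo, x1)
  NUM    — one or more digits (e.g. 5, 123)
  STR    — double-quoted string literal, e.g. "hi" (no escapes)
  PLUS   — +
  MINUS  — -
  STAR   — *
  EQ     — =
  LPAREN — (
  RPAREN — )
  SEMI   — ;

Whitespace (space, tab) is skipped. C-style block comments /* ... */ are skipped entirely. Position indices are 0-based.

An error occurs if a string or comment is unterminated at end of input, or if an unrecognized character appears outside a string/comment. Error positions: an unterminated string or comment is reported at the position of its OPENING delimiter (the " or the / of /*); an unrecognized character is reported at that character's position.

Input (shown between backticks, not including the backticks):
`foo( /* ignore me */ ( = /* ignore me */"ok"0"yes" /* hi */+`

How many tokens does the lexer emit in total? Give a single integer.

pos=0: emit ID 'foo' (now at pos=3)
pos=3: emit LPAREN '('
pos=5: enter COMMENT mode (saw '/*')
exit COMMENT mode (now at pos=20)
pos=21: emit LPAREN '('
pos=23: emit EQ '='
pos=25: enter COMMENT mode (saw '/*')
exit COMMENT mode (now at pos=40)
pos=40: enter STRING mode
pos=40: emit STR "ok" (now at pos=44)
pos=44: emit NUM '0' (now at pos=45)
pos=45: enter STRING mode
pos=45: emit STR "yes" (now at pos=50)
pos=51: enter COMMENT mode (saw '/*')
exit COMMENT mode (now at pos=59)
pos=59: emit PLUS '+'
DONE. 8 tokens: [ID, LPAREN, LPAREN, EQ, STR, NUM, STR, PLUS]

Answer: 8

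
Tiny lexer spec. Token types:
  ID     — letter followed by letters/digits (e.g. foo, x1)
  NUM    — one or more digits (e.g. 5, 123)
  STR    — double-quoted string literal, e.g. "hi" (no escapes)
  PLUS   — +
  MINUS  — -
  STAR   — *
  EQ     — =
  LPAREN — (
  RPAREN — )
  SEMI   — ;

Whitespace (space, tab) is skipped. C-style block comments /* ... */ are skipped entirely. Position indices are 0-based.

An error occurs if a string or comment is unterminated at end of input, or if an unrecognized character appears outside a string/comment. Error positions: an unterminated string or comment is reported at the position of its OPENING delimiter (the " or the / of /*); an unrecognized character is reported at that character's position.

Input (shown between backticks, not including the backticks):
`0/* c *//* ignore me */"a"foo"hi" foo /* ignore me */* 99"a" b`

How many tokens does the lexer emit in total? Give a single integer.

Answer: 9

Derivation:
pos=0: emit NUM '0' (now at pos=1)
pos=1: enter COMMENT mode (saw '/*')
exit COMMENT mode (now at pos=8)
pos=8: enter COMMENT mode (saw '/*')
exit COMMENT mode (now at pos=23)
pos=23: enter STRING mode
pos=23: emit STR "a" (now at pos=26)
pos=26: emit ID 'foo' (now at pos=29)
pos=29: enter STRING mode
pos=29: emit STR "hi" (now at pos=33)
pos=34: emit ID 'foo' (now at pos=37)
pos=38: enter COMMENT mode (saw '/*')
exit COMMENT mode (now at pos=53)
pos=53: emit STAR '*'
pos=55: emit NUM '99' (now at pos=57)
pos=57: enter STRING mode
pos=57: emit STR "a" (now at pos=60)
pos=61: emit ID 'b' (now at pos=62)
DONE. 9 tokens: [NUM, STR, ID, STR, ID, STAR, NUM, STR, ID]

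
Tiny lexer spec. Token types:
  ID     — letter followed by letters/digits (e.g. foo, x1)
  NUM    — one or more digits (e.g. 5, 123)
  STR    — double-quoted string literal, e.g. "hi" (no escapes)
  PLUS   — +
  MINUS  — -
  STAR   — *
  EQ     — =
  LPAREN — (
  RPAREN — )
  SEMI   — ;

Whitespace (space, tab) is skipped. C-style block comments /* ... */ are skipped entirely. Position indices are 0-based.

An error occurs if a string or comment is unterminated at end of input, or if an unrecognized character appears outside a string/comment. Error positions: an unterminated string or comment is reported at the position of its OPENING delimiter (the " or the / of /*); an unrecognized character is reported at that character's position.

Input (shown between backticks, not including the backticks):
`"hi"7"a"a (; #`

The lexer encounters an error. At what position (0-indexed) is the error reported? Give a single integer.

Answer: 13

Derivation:
pos=0: enter STRING mode
pos=0: emit STR "hi" (now at pos=4)
pos=4: emit NUM '7' (now at pos=5)
pos=5: enter STRING mode
pos=5: emit STR "a" (now at pos=8)
pos=8: emit ID 'a' (now at pos=9)
pos=10: emit LPAREN '('
pos=11: emit SEMI ';'
pos=13: ERROR — unrecognized char '#'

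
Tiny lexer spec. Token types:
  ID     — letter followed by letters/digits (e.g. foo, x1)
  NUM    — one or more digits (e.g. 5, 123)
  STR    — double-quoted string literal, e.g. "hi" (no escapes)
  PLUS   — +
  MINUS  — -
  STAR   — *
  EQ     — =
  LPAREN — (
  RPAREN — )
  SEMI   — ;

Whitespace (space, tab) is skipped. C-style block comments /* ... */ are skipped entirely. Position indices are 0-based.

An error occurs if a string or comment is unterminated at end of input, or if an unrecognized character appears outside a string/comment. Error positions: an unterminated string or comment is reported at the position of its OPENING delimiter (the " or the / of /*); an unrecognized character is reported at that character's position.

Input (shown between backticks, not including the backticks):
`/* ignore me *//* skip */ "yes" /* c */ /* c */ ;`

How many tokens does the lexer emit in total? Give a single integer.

Answer: 2

Derivation:
pos=0: enter COMMENT mode (saw '/*')
exit COMMENT mode (now at pos=15)
pos=15: enter COMMENT mode (saw '/*')
exit COMMENT mode (now at pos=25)
pos=26: enter STRING mode
pos=26: emit STR "yes" (now at pos=31)
pos=32: enter COMMENT mode (saw '/*')
exit COMMENT mode (now at pos=39)
pos=40: enter COMMENT mode (saw '/*')
exit COMMENT mode (now at pos=47)
pos=48: emit SEMI ';'
DONE. 2 tokens: [STR, SEMI]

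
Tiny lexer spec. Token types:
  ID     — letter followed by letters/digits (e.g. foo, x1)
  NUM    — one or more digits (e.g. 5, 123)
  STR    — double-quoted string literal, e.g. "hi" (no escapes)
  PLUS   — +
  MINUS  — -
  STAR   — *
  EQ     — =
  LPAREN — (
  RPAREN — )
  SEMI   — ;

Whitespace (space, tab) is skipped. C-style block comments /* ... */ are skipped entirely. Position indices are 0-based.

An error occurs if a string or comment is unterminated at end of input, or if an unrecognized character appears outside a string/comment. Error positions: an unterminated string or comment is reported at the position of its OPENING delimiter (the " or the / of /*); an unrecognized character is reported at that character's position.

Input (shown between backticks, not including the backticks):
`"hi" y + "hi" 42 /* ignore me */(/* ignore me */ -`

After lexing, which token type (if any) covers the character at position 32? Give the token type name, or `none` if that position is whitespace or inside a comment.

Answer: LPAREN

Derivation:
pos=0: enter STRING mode
pos=0: emit STR "hi" (now at pos=4)
pos=5: emit ID 'y' (now at pos=6)
pos=7: emit PLUS '+'
pos=9: enter STRING mode
pos=9: emit STR "hi" (now at pos=13)
pos=14: emit NUM '42' (now at pos=16)
pos=17: enter COMMENT mode (saw '/*')
exit COMMENT mode (now at pos=32)
pos=32: emit LPAREN '('
pos=33: enter COMMENT mode (saw '/*')
exit COMMENT mode (now at pos=48)
pos=49: emit MINUS '-'
DONE. 7 tokens: [STR, ID, PLUS, STR, NUM, LPAREN, MINUS]
Position 32: char is '(' -> LPAREN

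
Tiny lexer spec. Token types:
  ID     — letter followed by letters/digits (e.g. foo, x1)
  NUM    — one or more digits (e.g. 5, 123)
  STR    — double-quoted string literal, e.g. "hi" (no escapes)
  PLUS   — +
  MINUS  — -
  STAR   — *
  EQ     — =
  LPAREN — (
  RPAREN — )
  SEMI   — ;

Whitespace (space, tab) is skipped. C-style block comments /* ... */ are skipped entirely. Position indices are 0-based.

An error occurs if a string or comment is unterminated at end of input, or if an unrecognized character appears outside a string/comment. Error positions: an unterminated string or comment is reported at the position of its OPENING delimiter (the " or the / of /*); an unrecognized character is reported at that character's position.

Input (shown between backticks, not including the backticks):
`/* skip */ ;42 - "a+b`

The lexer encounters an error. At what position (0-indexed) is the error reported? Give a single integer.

Answer: 17

Derivation:
pos=0: enter COMMENT mode (saw '/*')
exit COMMENT mode (now at pos=10)
pos=11: emit SEMI ';'
pos=12: emit NUM '42' (now at pos=14)
pos=15: emit MINUS '-'
pos=17: enter STRING mode
pos=17: ERROR — unterminated string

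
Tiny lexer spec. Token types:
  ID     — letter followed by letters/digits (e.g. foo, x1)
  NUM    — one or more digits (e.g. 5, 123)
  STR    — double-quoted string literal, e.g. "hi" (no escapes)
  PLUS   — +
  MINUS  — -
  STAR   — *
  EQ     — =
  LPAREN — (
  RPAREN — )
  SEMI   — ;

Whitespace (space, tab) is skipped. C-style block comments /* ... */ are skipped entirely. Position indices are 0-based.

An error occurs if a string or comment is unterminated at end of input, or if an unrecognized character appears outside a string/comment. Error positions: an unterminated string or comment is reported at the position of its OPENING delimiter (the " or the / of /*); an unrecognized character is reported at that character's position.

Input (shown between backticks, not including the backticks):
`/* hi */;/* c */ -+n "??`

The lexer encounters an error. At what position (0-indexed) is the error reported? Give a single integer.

Answer: 21

Derivation:
pos=0: enter COMMENT mode (saw '/*')
exit COMMENT mode (now at pos=8)
pos=8: emit SEMI ';'
pos=9: enter COMMENT mode (saw '/*')
exit COMMENT mode (now at pos=16)
pos=17: emit MINUS '-'
pos=18: emit PLUS '+'
pos=19: emit ID 'n' (now at pos=20)
pos=21: enter STRING mode
pos=21: ERROR — unterminated string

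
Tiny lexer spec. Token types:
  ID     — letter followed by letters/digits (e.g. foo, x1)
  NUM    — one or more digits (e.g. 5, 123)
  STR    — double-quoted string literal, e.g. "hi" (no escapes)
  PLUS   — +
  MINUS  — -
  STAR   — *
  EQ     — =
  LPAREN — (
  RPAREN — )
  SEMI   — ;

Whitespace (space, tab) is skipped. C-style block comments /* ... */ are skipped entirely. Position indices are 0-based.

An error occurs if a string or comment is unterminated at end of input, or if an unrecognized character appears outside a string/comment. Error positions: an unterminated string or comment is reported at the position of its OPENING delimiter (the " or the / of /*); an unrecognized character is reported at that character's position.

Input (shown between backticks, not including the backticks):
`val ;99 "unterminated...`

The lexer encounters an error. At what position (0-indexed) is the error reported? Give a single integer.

Answer: 8

Derivation:
pos=0: emit ID 'val' (now at pos=3)
pos=4: emit SEMI ';'
pos=5: emit NUM '99' (now at pos=7)
pos=8: enter STRING mode
pos=8: ERROR — unterminated string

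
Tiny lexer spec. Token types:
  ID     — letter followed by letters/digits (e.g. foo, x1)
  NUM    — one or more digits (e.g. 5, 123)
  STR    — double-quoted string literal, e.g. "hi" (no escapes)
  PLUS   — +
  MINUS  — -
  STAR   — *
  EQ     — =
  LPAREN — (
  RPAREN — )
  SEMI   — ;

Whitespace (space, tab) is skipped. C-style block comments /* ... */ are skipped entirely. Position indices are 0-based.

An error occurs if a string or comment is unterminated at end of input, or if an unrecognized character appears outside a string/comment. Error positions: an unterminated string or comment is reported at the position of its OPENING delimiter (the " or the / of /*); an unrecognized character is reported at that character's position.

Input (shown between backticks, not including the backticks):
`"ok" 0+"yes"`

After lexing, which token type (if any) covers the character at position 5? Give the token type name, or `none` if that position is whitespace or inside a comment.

pos=0: enter STRING mode
pos=0: emit STR "ok" (now at pos=4)
pos=5: emit NUM '0' (now at pos=6)
pos=6: emit PLUS '+'
pos=7: enter STRING mode
pos=7: emit STR "yes" (now at pos=12)
DONE. 4 tokens: [STR, NUM, PLUS, STR]
Position 5: char is '0' -> NUM

Answer: NUM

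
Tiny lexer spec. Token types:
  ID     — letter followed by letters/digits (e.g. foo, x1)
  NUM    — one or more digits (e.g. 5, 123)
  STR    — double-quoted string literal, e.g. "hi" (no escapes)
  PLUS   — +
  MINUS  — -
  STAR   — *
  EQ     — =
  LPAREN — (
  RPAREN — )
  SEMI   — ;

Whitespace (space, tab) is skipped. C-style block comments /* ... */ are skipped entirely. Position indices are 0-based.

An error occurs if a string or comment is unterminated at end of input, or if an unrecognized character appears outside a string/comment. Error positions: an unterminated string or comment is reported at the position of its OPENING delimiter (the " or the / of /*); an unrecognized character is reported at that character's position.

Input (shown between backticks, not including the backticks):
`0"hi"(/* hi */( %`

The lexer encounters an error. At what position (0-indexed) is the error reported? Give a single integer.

Answer: 16

Derivation:
pos=0: emit NUM '0' (now at pos=1)
pos=1: enter STRING mode
pos=1: emit STR "hi" (now at pos=5)
pos=5: emit LPAREN '('
pos=6: enter COMMENT mode (saw '/*')
exit COMMENT mode (now at pos=14)
pos=14: emit LPAREN '('
pos=16: ERROR — unrecognized char '%'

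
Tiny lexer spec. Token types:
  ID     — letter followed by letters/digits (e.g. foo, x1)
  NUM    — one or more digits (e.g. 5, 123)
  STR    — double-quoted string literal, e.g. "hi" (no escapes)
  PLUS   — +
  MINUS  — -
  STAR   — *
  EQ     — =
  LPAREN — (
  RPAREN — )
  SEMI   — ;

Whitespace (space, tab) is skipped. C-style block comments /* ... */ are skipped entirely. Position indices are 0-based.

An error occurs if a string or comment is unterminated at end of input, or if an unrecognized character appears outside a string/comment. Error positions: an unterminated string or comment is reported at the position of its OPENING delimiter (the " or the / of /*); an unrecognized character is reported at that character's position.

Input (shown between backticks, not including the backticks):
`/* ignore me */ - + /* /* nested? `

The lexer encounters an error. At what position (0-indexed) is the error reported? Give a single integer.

pos=0: enter COMMENT mode (saw '/*')
exit COMMENT mode (now at pos=15)
pos=16: emit MINUS '-'
pos=18: emit PLUS '+'
pos=20: enter COMMENT mode (saw '/*')
pos=20: ERROR — unterminated comment (reached EOF)

Answer: 20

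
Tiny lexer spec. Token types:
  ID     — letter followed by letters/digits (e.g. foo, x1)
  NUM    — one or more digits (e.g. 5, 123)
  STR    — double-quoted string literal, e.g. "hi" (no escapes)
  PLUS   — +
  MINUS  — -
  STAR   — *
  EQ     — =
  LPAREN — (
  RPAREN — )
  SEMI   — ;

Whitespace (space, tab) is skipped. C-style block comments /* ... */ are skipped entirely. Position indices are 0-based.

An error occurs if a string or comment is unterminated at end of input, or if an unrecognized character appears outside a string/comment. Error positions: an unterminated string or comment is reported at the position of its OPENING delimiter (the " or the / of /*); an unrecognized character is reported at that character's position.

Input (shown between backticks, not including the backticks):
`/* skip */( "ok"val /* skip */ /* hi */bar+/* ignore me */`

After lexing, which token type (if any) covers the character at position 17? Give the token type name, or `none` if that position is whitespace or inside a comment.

Answer: ID

Derivation:
pos=0: enter COMMENT mode (saw '/*')
exit COMMENT mode (now at pos=10)
pos=10: emit LPAREN '('
pos=12: enter STRING mode
pos=12: emit STR "ok" (now at pos=16)
pos=16: emit ID 'val' (now at pos=19)
pos=20: enter COMMENT mode (saw '/*')
exit COMMENT mode (now at pos=30)
pos=31: enter COMMENT mode (saw '/*')
exit COMMENT mode (now at pos=39)
pos=39: emit ID 'bar' (now at pos=42)
pos=42: emit PLUS '+'
pos=43: enter COMMENT mode (saw '/*')
exit COMMENT mode (now at pos=58)
DONE. 5 tokens: [LPAREN, STR, ID, ID, PLUS]
Position 17: char is 'a' -> ID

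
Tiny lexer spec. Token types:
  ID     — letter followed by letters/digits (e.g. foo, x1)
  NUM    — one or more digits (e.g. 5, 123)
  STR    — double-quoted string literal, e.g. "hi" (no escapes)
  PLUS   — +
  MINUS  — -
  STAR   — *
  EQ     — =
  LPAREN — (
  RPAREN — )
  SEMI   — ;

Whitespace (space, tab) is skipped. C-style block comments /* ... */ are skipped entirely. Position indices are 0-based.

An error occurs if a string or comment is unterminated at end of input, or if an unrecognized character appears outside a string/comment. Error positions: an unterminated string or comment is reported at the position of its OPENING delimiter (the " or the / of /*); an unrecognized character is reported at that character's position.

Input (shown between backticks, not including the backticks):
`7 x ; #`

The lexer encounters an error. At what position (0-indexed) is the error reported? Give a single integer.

pos=0: emit NUM '7' (now at pos=1)
pos=2: emit ID 'x' (now at pos=3)
pos=4: emit SEMI ';'
pos=6: ERROR — unrecognized char '#'

Answer: 6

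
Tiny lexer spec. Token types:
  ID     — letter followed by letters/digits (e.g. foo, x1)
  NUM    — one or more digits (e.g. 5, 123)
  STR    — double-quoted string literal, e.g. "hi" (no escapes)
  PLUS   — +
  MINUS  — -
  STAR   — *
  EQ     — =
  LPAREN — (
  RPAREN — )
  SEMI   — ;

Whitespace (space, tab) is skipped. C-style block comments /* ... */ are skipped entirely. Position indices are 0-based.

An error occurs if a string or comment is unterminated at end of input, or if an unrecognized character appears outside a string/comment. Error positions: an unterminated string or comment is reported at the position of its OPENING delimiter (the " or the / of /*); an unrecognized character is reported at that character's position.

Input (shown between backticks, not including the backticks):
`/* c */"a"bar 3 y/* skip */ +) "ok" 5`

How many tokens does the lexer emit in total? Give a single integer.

Answer: 8

Derivation:
pos=0: enter COMMENT mode (saw '/*')
exit COMMENT mode (now at pos=7)
pos=7: enter STRING mode
pos=7: emit STR "a" (now at pos=10)
pos=10: emit ID 'bar' (now at pos=13)
pos=14: emit NUM '3' (now at pos=15)
pos=16: emit ID 'y' (now at pos=17)
pos=17: enter COMMENT mode (saw '/*')
exit COMMENT mode (now at pos=27)
pos=28: emit PLUS '+'
pos=29: emit RPAREN ')'
pos=31: enter STRING mode
pos=31: emit STR "ok" (now at pos=35)
pos=36: emit NUM '5' (now at pos=37)
DONE. 8 tokens: [STR, ID, NUM, ID, PLUS, RPAREN, STR, NUM]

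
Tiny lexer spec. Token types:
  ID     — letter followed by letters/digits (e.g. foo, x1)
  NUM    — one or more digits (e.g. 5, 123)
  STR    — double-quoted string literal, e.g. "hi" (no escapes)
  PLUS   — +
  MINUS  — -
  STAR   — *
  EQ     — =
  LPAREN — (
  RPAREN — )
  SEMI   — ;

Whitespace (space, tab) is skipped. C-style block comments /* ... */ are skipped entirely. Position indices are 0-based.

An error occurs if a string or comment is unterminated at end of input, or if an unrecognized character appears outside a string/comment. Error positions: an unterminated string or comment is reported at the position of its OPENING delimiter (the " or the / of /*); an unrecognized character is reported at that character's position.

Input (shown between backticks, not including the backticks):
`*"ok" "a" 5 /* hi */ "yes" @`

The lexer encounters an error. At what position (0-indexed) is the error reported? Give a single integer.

pos=0: emit STAR '*'
pos=1: enter STRING mode
pos=1: emit STR "ok" (now at pos=5)
pos=6: enter STRING mode
pos=6: emit STR "a" (now at pos=9)
pos=10: emit NUM '5' (now at pos=11)
pos=12: enter COMMENT mode (saw '/*')
exit COMMENT mode (now at pos=20)
pos=21: enter STRING mode
pos=21: emit STR "yes" (now at pos=26)
pos=27: ERROR — unrecognized char '@'

Answer: 27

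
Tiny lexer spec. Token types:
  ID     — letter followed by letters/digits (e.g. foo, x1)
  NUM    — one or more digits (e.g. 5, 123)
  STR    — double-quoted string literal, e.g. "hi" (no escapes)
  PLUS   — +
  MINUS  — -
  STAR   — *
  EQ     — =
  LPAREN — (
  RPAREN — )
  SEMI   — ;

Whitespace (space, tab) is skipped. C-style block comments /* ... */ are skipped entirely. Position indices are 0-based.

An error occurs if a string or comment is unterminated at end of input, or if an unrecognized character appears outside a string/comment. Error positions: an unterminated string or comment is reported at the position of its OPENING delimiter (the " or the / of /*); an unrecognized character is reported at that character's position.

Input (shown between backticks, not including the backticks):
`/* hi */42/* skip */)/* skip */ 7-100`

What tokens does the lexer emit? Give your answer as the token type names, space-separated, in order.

pos=0: enter COMMENT mode (saw '/*')
exit COMMENT mode (now at pos=8)
pos=8: emit NUM '42' (now at pos=10)
pos=10: enter COMMENT mode (saw '/*')
exit COMMENT mode (now at pos=20)
pos=20: emit RPAREN ')'
pos=21: enter COMMENT mode (saw '/*')
exit COMMENT mode (now at pos=31)
pos=32: emit NUM '7' (now at pos=33)
pos=33: emit MINUS '-'
pos=34: emit NUM '100' (now at pos=37)
DONE. 5 tokens: [NUM, RPAREN, NUM, MINUS, NUM]

Answer: NUM RPAREN NUM MINUS NUM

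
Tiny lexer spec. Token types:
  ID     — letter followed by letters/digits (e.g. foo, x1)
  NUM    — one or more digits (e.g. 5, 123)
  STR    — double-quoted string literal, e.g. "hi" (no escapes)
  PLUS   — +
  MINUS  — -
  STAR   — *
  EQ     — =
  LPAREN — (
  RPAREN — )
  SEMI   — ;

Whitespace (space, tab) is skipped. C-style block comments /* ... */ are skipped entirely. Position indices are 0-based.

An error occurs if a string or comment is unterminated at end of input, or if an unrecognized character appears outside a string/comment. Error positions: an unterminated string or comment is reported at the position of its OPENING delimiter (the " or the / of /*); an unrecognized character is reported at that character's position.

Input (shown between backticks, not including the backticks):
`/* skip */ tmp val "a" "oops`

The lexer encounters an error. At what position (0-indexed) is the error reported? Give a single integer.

pos=0: enter COMMENT mode (saw '/*')
exit COMMENT mode (now at pos=10)
pos=11: emit ID 'tmp' (now at pos=14)
pos=15: emit ID 'val' (now at pos=18)
pos=19: enter STRING mode
pos=19: emit STR "a" (now at pos=22)
pos=23: enter STRING mode
pos=23: ERROR — unterminated string

Answer: 23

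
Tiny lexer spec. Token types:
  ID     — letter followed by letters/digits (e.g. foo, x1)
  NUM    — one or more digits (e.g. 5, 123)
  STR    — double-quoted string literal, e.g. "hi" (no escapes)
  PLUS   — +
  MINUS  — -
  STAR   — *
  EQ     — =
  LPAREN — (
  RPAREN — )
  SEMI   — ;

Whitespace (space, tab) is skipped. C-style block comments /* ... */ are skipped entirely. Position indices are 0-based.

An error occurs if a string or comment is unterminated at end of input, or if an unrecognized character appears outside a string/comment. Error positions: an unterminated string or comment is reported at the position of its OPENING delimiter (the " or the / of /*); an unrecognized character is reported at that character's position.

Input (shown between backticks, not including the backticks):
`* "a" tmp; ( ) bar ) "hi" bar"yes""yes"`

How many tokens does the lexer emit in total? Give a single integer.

Answer: 12

Derivation:
pos=0: emit STAR '*'
pos=2: enter STRING mode
pos=2: emit STR "a" (now at pos=5)
pos=6: emit ID 'tmp' (now at pos=9)
pos=9: emit SEMI ';'
pos=11: emit LPAREN '('
pos=13: emit RPAREN ')'
pos=15: emit ID 'bar' (now at pos=18)
pos=19: emit RPAREN ')'
pos=21: enter STRING mode
pos=21: emit STR "hi" (now at pos=25)
pos=26: emit ID 'bar' (now at pos=29)
pos=29: enter STRING mode
pos=29: emit STR "yes" (now at pos=34)
pos=34: enter STRING mode
pos=34: emit STR "yes" (now at pos=39)
DONE. 12 tokens: [STAR, STR, ID, SEMI, LPAREN, RPAREN, ID, RPAREN, STR, ID, STR, STR]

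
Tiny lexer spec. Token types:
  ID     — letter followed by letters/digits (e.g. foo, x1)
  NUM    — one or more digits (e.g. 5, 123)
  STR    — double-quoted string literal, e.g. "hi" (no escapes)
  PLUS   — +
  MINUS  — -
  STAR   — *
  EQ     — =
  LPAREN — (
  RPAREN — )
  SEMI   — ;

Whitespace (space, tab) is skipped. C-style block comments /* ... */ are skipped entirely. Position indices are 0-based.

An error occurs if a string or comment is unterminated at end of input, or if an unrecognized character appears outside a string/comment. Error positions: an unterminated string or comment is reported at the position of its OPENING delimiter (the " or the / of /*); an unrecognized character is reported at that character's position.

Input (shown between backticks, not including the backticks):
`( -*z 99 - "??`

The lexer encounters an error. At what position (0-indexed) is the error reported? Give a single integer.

Answer: 11

Derivation:
pos=0: emit LPAREN '('
pos=2: emit MINUS '-'
pos=3: emit STAR '*'
pos=4: emit ID 'z' (now at pos=5)
pos=6: emit NUM '99' (now at pos=8)
pos=9: emit MINUS '-'
pos=11: enter STRING mode
pos=11: ERROR — unterminated string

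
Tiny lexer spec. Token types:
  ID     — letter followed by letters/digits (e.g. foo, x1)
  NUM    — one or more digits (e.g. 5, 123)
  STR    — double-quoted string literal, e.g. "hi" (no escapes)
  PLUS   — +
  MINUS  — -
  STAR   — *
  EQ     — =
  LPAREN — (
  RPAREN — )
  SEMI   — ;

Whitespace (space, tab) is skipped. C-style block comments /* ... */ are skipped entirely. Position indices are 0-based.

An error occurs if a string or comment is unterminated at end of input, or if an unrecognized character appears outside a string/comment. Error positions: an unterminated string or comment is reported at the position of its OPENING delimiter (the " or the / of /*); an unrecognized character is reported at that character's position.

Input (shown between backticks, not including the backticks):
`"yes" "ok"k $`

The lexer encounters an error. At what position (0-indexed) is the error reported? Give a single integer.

Answer: 12

Derivation:
pos=0: enter STRING mode
pos=0: emit STR "yes" (now at pos=5)
pos=6: enter STRING mode
pos=6: emit STR "ok" (now at pos=10)
pos=10: emit ID 'k' (now at pos=11)
pos=12: ERROR — unrecognized char '$'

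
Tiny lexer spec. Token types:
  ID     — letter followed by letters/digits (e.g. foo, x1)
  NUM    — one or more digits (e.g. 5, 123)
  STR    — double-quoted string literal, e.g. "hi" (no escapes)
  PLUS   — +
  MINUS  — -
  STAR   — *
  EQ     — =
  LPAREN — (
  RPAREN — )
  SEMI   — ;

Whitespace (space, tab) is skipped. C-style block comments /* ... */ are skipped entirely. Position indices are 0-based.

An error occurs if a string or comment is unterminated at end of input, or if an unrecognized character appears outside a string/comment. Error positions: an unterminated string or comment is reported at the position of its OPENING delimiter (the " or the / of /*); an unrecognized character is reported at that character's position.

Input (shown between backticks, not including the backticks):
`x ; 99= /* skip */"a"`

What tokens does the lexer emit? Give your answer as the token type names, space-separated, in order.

Answer: ID SEMI NUM EQ STR

Derivation:
pos=0: emit ID 'x' (now at pos=1)
pos=2: emit SEMI ';'
pos=4: emit NUM '99' (now at pos=6)
pos=6: emit EQ '='
pos=8: enter COMMENT mode (saw '/*')
exit COMMENT mode (now at pos=18)
pos=18: enter STRING mode
pos=18: emit STR "a" (now at pos=21)
DONE. 5 tokens: [ID, SEMI, NUM, EQ, STR]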